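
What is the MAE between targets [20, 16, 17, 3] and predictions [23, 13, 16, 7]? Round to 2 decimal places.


Absolute errors: [3, 3, 1, 4]
Sum of absolute errors = 11
MAE = 11 / 4 = 2.75

2.75


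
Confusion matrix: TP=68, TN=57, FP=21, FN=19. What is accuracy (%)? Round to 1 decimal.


Accuracy = (TP + TN) / (TP + TN + FP + FN) * 100
= (68 + 57) / (68 + 57 + 21 + 19)
= 125 / 165
= 0.7576
= 75.8%

75.8


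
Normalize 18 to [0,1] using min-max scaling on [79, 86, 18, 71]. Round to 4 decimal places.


Min = 18, Max = 86
Range = 86 - 18 = 68
Scaled = (x - min) / (max - min)
= (18 - 18) / 68
= 0 / 68
= 0.0000

0.0000


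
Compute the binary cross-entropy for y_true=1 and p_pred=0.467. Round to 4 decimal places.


For y=1: Loss = -log(p)
= -log(0.467)
= -(-0.7614)
= 0.7614

0.7614


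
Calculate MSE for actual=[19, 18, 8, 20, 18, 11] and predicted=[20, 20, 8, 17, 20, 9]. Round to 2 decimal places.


Differences: [-1, -2, 0, 3, -2, 2]
Squared errors: [1, 4, 0, 9, 4, 4]
Sum of squared errors = 22
MSE = 22 / 6 = 3.67

3.67


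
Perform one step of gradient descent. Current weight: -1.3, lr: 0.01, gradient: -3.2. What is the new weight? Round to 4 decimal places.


w_new = w_old - lr * gradient
= -1.3 - 0.01 * -3.2
= -1.3 - (-0.032)
= -1.2680

-1.2680


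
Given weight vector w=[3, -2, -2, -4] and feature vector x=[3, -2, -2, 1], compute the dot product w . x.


Element-wise products:
3 * 3 = 9
-2 * -2 = 4
-2 * -2 = 4
-4 * 1 = -4
Sum = 9 + 4 + 4 + -4
= 13

13


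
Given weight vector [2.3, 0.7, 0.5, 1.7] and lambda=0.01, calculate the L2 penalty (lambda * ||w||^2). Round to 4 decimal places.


Squaring each weight:
2.3^2 = 5.29
0.7^2 = 0.49
0.5^2 = 0.25
1.7^2 = 2.89
Sum of squares = 8.92
Penalty = 0.01 * 8.92 = 0.0892

0.0892


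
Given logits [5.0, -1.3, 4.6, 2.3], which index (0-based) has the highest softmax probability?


Softmax is a monotonic transformation, so it preserves the argmax.
We need to find the index of the maximum logit.
Index 0: 5.0
Index 1: -1.3
Index 2: 4.6
Index 3: 2.3
Maximum logit = 5.0 at index 0

0


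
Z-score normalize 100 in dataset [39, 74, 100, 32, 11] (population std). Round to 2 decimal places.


Mean = (39 + 74 + 100 + 32 + 11) / 5 = 51.2
Variance = sum((x_i - mean)^2) / n = 1006.96
Std = sqrt(1006.96) = 31.7326
Z = (x - mean) / std
= (100 - 51.2) / 31.7326
= 48.8 / 31.7326
= 1.54

1.54


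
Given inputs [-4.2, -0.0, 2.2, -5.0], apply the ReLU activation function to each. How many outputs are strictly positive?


ReLU(x) = max(0, x) for each element:
ReLU(-4.2) = 0
ReLU(-0.0) = 0
ReLU(2.2) = 2.2
ReLU(-5.0) = 0
Active neurons (>0): 1

1


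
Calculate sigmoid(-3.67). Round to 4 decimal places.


sigmoid(z) = 1 / (1 + exp(-z))
exp(-(-3.67)) = exp(3.67) = 39.2519
1 + 39.2519 = 40.2519
1 / 40.2519 = 0.0248

0.0248


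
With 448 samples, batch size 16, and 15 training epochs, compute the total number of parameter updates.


Iterations per epoch = 448 / 16 = 28
Total updates = iterations_per_epoch * epochs
= 28 * 15
= 420

420


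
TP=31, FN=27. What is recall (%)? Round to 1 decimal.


Recall = TP / (TP + FN) * 100
= 31 / (31 + 27)
= 31 / 58
= 0.5345
= 53.4%

53.4


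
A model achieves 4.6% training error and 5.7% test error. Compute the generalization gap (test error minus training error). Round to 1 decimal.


Generalization gap = test_error - train_error
= 5.7 - 4.6
= 1.1%
A small gap suggests good generalization.

1.1


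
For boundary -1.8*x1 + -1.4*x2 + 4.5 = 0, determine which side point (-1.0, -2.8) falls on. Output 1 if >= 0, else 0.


Compute -1.8 * -1.0 + -1.4 * -2.8 + 4.5
= 1.8 + 3.92 + 4.5
= 10.22
Since 10.22 >= 0, the point is on the positive side.

1


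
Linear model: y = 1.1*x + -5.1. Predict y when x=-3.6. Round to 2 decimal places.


y = 1.1 * -3.6 + (-5.1)
= -3.96 + (-5.1)
= -9.06

-9.06


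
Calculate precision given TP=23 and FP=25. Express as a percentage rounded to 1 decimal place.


Precision = TP / (TP + FP) * 100
= 23 / (23 + 25)
= 23 / 48
= 0.4792
= 47.9%

47.9


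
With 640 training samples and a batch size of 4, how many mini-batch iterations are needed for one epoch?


Iterations per epoch = dataset_size / batch_size
= 640 / 4
= 160

160


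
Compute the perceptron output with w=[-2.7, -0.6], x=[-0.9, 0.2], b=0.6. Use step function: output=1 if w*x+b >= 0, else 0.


z = w . x + b
= -2.7*-0.9 + -0.6*0.2 + 0.6
= 2.43 + -0.12 + 0.6
= 2.31 + 0.6
= 2.91
Since z = 2.91 >= 0, output = 1

1


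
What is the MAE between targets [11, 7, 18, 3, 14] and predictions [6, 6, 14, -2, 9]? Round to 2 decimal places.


Absolute errors: [5, 1, 4, 5, 5]
Sum of absolute errors = 20
MAE = 20 / 5 = 4.00

4.00


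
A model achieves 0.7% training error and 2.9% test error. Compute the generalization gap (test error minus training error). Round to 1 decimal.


Generalization gap = test_error - train_error
= 2.9 - 0.7
= 2.2%
A moderate gap.

2.2


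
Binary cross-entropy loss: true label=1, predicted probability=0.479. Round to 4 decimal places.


For y=1: Loss = -log(p)
= -log(0.479)
= -(-0.7361)
= 0.7361

0.7361


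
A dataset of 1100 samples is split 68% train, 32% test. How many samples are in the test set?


Train samples = 1100 * 68% = 748
Test samples = 1100 - 748
= 352

352


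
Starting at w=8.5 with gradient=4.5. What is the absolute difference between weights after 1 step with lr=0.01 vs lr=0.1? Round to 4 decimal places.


With lr=0.01: w_new = 8.5 - 0.01 * 4.5 = 8.455
With lr=0.1: w_new = 8.5 - 0.1 * 4.5 = 8.05
Absolute difference = |8.455 - 8.05|
= 0.4050

0.4050


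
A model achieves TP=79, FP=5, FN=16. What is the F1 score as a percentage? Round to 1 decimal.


Precision = TP / (TP + FP) = 79 / 84 = 0.9405
Recall = TP / (TP + FN) = 79 / 95 = 0.8316
F1 = 2 * P * R / (P + R)
= 2 * 0.9405 * 0.8316 / (0.9405 + 0.8316)
= 1.5642 / 1.7721
= 0.8827
As percentage: 88.3%

88.3


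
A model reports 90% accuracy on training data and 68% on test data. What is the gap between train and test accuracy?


Gap = train_accuracy - test_accuracy
= 90 - 68
= 22%
This large gap strongly indicates overfitting.

22


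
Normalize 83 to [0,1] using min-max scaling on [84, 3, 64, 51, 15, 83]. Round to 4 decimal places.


Min = 3, Max = 84
Range = 84 - 3 = 81
Scaled = (x - min) / (max - min)
= (83 - 3) / 81
= 80 / 81
= 0.9877

0.9877


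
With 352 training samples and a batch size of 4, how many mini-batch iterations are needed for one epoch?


Iterations per epoch = dataset_size / batch_size
= 352 / 4
= 88

88


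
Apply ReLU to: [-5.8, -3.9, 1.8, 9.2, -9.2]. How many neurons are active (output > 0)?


ReLU(x) = max(0, x) for each element:
ReLU(-5.8) = 0
ReLU(-3.9) = 0
ReLU(1.8) = 1.8
ReLU(9.2) = 9.2
ReLU(-9.2) = 0
Active neurons (>0): 2

2


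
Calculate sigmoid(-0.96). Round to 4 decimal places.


sigmoid(z) = 1 / (1 + exp(-z))
exp(-(-0.96)) = exp(0.96) = 2.6117
1 + 2.6117 = 3.6117
1 / 3.6117 = 0.2769

0.2769


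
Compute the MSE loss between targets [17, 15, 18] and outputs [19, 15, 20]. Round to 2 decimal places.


Differences: [-2, 0, -2]
Squared errors: [4, 0, 4]
Sum of squared errors = 8
MSE = 8 / 3 = 2.67

2.67


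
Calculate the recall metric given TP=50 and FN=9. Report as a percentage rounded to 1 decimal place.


Recall = TP / (TP + FN) * 100
= 50 / (50 + 9)
= 50 / 59
= 0.8475
= 84.7%

84.7


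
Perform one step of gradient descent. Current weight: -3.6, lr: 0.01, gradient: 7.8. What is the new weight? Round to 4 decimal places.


w_new = w_old - lr * gradient
= -3.6 - 0.01 * 7.8
= -3.6 - (0.078)
= -3.6780

-3.6780


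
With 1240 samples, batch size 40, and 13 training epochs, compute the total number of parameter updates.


Iterations per epoch = 1240 / 40 = 31
Total updates = iterations_per_epoch * epochs
= 31 * 13
= 403

403


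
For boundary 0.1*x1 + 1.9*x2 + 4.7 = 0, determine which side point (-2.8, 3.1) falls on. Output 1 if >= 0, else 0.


Compute 0.1 * -2.8 + 1.9 * 3.1 + 4.7
= -0.28 + 5.89 + 4.7
= 10.31
Since 10.31 >= 0, the point is on the positive side.

1


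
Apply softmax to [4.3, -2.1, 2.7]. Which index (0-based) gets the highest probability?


Softmax is a monotonic transformation, so it preserves the argmax.
We need to find the index of the maximum logit.
Index 0: 4.3
Index 1: -2.1
Index 2: 2.7
Maximum logit = 4.3 at index 0

0


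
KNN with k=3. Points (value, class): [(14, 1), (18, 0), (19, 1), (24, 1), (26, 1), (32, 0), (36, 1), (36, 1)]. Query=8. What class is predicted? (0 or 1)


Distances from query 8:
Point 14 (class 1): distance = 6
Point 18 (class 0): distance = 10
Point 19 (class 1): distance = 11
K=3 nearest neighbors: classes = [1, 0, 1]
Votes for class 1: 2 / 3
Majority vote => class 1

1


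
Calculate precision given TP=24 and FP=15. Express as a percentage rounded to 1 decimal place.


Precision = TP / (TP + FP) * 100
= 24 / (24 + 15)
= 24 / 39
= 0.6154
= 61.5%

61.5


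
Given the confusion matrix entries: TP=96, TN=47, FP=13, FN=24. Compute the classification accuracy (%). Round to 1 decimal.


Accuracy = (TP + TN) / (TP + TN + FP + FN) * 100
= (96 + 47) / (96 + 47 + 13 + 24)
= 143 / 180
= 0.7944
= 79.4%

79.4


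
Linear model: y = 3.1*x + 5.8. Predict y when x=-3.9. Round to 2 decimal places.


y = 3.1 * -3.9 + (5.8)
= -12.09 + (5.8)
= -6.29

-6.29


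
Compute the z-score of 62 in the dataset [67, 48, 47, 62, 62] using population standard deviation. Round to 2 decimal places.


Mean = (67 + 48 + 47 + 62 + 62) / 5 = 57.2
Variance = sum((x_i - mean)^2) / n = 66.16
Std = sqrt(66.16) = 8.1339
Z = (x - mean) / std
= (62 - 57.2) / 8.1339
= 4.8 / 8.1339
= 0.59

0.59


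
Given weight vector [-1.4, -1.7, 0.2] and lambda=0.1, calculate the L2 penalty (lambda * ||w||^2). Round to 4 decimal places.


Squaring each weight:
(-1.4)^2 = 1.96
(-1.7)^2 = 2.89
0.2^2 = 0.04
Sum of squares = 4.89
Penalty = 0.1 * 4.89 = 0.4890

0.4890


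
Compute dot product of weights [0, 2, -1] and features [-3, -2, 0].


Element-wise products:
0 * -3 = 0
2 * -2 = -4
-1 * 0 = 0
Sum = 0 + -4 + 0
= -4

-4


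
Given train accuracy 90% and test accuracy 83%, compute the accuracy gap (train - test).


Gap = train_accuracy - test_accuracy
= 90 - 83
= 7%
This moderate gap may indicate mild overfitting.

7


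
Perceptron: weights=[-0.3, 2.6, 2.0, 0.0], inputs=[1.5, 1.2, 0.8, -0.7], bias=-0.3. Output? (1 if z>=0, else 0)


z = w . x + b
= -0.3*1.5 + 2.6*1.2 + 2.0*0.8 + 0.0*-0.7 + -0.3
= -0.45 + 3.12 + 1.6 + -0.0 + -0.3
= 4.27 + -0.3
= 3.97
Since z = 3.97 >= 0, output = 1

1


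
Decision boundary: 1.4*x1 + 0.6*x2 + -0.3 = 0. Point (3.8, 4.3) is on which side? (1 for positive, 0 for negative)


Compute 1.4 * 3.8 + 0.6 * 4.3 + -0.3
= 5.32 + 2.58 + -0.3
= 7.6
Since 7.6 >= 0, the point is on the positive side.

1


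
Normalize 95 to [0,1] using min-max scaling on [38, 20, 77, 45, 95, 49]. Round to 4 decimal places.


Min = 20, Max = 95
Range = 95 - 20 = 75
Scaled = (x - min) / (max - min)
= (95 - 20) / 75
= 75 / 75
= 1.0000

1.0000


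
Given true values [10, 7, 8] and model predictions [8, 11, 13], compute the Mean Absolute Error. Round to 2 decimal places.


Absolute errors: [2, 4, 5]
Sum of absolute errors = 11
MAE = 11 / 3 = 3.67

3.67


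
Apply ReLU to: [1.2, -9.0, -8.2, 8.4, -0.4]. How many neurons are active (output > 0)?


ReLU(x) = max(0, x) for each element:
ReLU(1.2) = 1.2
ReLU(-9.0) = 0
ReLU(-8.2) = 0
ReLU(8.4) = 8.4
ReLU(-0.4) = 0
Active neurons (>0): 2

2


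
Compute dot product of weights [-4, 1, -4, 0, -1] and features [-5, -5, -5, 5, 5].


Element-wise products:
-4 * -5 = 20
1 * -5 = -5
-4 * -5 = 20
0 * 5 = 0
-1 * 5 = -5
Sum = 20 + -5 + 20 + 0 + -5
= 30

30


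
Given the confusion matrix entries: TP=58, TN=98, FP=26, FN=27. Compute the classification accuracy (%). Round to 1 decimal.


Accuracy = (TP + TN) / (TP + TN + FP + FN) * 100
= (58 + 98) / (58 + 98 + 26 + 27)
= 156 / 209
= 0.7464
= 74.6%

74.6


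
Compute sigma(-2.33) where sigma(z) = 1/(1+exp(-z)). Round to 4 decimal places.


sigmoid(z) = 1 / (1 + exp(-z))
exp(-(-2.33)) = exp(2.33) = 10.2779
1 + 10.2779 = 11.2779
1 / 11.2779 = 0.0887

0.0887


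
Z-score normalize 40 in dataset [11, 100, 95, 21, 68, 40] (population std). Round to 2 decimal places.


Mean = (11 + 100 + 95 + 21 + 68 + 40) / 6 = 55.8333
Variance = sum((x_i - mean)^2) / n = 1184.4722
Std = sqrt(1184.4722) = 34.4162
Z = (x - mean) / std
= (40 - 55.8333) / 34.4162
= -15.8333 / 34.4162
= -0.46

-0.46


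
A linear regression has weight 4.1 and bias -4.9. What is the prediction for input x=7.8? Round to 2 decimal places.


y = 4.1 * 7.8 + (-4.9)
= 31.98 + (-4.9)
= 27.08

27.08


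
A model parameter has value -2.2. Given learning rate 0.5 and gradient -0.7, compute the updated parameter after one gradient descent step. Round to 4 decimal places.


w_new = w_old - lr * gradient
= -2.2 - 0.5 * -0.7
= -2.2 - (-0.35)
= -1.8500

-1.8500


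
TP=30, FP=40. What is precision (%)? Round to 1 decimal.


Precision = TP / (TP + FP) * 100
= 30 / (30 + 40)
= 30 / 70
= 0.4286
= 42.9%

42.9


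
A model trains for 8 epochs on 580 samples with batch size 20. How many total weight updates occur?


Iterations per epoch = 580 / 20 = 29
Total updates = iterations_per_epoch * epochs
= 29 * 8
= 232

232


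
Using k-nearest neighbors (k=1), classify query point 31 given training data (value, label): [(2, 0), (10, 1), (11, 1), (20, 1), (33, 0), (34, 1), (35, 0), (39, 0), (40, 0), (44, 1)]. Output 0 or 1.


Distances from query 31:
Point 33 (class 0): distance = 2
K=1 nearest neighbors: classes = [0]
Votes for class 1: 0 / 1
Majority vote => class 0

0


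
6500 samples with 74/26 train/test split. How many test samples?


Train samples = 6500 * 74% = 4810
Test samples = 6500 - 4810
= 1690

1690


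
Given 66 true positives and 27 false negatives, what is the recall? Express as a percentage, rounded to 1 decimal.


Recall = TP / (TP + FN) * 100
= 66 / (66 + 27)
= 66 / 93
= 0.7097
= 71.0%

71.0


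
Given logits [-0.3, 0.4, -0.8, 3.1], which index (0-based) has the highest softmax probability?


Softmax is a monotonic transformation, so it preserves the argmax.
We need to find the index of the maximum logit.
Index 0: -0.3
Index 1: 0.4
Index 2: -0.8
Index 3: 3.1
Maximum logit = 3.1 at index 3

3


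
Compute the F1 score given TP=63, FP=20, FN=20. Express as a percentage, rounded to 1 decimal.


Precision = TP / (TP + FP) = 63 / 83 = 0.759
Recall = TP / (TP + FN) = 63 / 83 = 0.759
F1 = 2 * P * R / (P + R)
= 2 * 0.759 * 0.759 / (0.759 + 0.759)
= 1.1523 / 1.5181
= 0.759
As percentage: 75.9%

75.9


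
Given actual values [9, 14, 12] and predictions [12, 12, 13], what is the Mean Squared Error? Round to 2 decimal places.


Differences: [-3, 2, -1]
Squared errors: [9, 4, 1]
Sum of squared errors = 14
MSE = 14 / 3 = 4.67

4.67


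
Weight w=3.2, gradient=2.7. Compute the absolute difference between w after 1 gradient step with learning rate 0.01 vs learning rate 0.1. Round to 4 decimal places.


With lr=0.01: w_new = 3.2 - 0.01 * 2.7 = 3.173
With lr=0.1: w_new = 3.2 - 0.1 * 2.7 = 2.93
Absolute difference = |3.173 - 2.93|
= 0.2430

0.2430


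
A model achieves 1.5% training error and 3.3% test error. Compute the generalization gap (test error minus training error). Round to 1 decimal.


Generalization gap = test_error - train_error
= 3.3 - 1.5
= 1.8%
A small gap suggests good generalization.

1.8


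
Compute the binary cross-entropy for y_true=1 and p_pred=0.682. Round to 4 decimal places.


For y=1: Loss = -log(p)
= -log(0.682)
= -(-0.3827)
= 0.3827

0.3827


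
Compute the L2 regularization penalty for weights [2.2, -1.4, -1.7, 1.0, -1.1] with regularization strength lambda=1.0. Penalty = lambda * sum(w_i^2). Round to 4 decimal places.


Squaring each weight:
2.2^2 = 4.84
(-1.4)^2 = 1.96
(-1.7)^2 = 2.89
1.0^2 = 1.0
(-1.1)^2 = 1.21
Sum of squares = 11.9
Penalty = 1.0 * 11.9 = 11.9000

11.9000


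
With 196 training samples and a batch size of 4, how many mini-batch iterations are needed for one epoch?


Iterations per epoch = dataset_size / batch_size
= 196 / 4
= 49

49


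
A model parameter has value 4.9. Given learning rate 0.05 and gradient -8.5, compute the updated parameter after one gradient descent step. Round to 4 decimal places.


w_new = w_old - lr * gradient
= 4.9 - 0.05 * -8.5
= 4.9 - (-0.425)
= 5.3250

5.3250


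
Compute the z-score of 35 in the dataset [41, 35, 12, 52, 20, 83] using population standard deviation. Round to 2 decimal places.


Mean = (41 + 35 + 12 + 52 + 20 + 83) / 6 = 40.5
Variance = sum((x_i - mean)^2) / n = 533.5833
Std = sqrt(533.5833) = 23.0994
Z = (x - mean) / std
= (35 - 40.5) / 23.0994
= -5.5 / 23.0994
= -0.24

-0.24


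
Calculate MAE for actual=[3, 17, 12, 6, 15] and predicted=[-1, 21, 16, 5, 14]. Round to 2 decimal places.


Absolute errors: [4, 4, 4, 1, 1]
Sum of absolute errors = 14
MAE = 14 / 5 = 2.80

2.80


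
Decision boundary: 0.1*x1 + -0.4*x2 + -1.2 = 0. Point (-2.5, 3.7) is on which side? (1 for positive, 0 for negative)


Compute 0.1 * -2.5 + -0.4 * 3.7 + -1.2
= -0.25 + -1.48 + -1.2
= -2.93
Since -2.93 < 0, the point is on the negative side.

0


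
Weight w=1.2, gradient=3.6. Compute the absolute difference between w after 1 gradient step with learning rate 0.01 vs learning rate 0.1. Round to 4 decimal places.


With lr=0.01: w_new = 1.2 - 0.01 * 3.6 = 1.164
With lr=0.1: w_new = 1.2 - 0.1 * 3.6 = 0.84
Absolute difference = |1.164 - 0.84|
= 0.3240

0.3240


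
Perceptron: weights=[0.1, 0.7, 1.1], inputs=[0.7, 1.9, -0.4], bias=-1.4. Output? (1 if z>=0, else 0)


z = w . x + b
= 0.1*0.7 + 0.7*1.9 + 1.1*-0.4 + -1.4
= 0.07 + 1.33 + -0.44 + -1.4
= 0.96 + -1.4
= -0.44
Since z = -0.44 < 0, output = 0

0


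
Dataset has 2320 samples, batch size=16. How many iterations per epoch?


Iterations per epoch = dataset_size / batch_size
= 2320 / 16
= 145

145


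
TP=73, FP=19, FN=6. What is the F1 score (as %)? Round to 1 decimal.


Precision = TP / (TP + FP) = 73 / 92 = 0.7935
Recall = TP / (TP + FN) = 73 / 79 = 0.9241
F1 = 2 * P * R / (P + R)
= 2 * 0.7935 * 0.9241 / (0.7935 + 0.9241)
= 1.4664 / 1.7175
= 0.8538
As percentage: 85.4%

85.4


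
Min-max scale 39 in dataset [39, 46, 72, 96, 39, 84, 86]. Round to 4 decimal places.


Min = 39, Max = 96
Range = 96 - 39 = 57
Scaled = (x - min) / (max - min)
= (39 - 39) / 57
= 0 / 57
= 0.0000

0.0000


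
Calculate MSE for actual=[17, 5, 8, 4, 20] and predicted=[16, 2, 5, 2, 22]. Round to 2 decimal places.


Differences: [1, 3, 3, 2, -2]
Squared errors: [1, 9, 9, 4, 4]
Sum of squared errors = 27
MSE = 27 / 5 = 5.40

5.40


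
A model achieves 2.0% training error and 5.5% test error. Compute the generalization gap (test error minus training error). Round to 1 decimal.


Generalization gap = test_error - train_error
= 5.5 - 2.0
= 3.5%
A moderate gap.

3.5


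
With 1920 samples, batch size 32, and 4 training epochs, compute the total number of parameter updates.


Iterations per epoch = 1920 / 32 = 60
Total updates = iterations_per_epoch * epochs
= 60 * 4
= 240

240


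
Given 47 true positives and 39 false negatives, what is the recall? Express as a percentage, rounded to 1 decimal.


Recall = TP / (TP + FN) * 100
= 47 / (47 + 39)
= 47 / 86
= 0.5465
= 54.7%

54.7


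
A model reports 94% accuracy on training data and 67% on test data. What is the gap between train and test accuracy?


Gap = train_accuracy - test_accuracy
= 94 - 67
= 27%
This large gap strongly indicates overfitting.

27


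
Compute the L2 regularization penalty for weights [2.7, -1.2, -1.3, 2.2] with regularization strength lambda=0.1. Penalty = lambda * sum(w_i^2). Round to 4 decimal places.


Squaring each weight:
2.7^2 = 7.29
(-1.2)^2 = 1.44
(-1.3)^2 = 1.69
2.2^2 = 4.84
Sum of squares = 15.26
Penalty = 0.1 * 15.26 = 1.5260

1.5260


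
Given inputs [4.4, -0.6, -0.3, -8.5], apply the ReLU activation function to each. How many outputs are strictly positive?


ReLU(x) = max(0, x) for each element:
ReLU(4.4) = 4.4
ReLU(-0.6) = 0
ReLU(-0.3) = 0
ReLU(-8.5) = 0
Active neurons (>0): 1

1


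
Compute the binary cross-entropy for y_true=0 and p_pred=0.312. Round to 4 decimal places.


For y=0: Loss = -log(1-p)
= -log(1 - 0.312)
= -log(0.688)
= -(-0.374)
= 0.3740

0.3740


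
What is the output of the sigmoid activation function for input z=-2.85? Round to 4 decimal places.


sigmoid(z) = 1 / (1 + exp(-z))
exp(-(-2.85)) = exp(2.85) = 17.2878
1 + 17.2878 = 18.2878
1 / 18.2878 = 0.0547

0.0547


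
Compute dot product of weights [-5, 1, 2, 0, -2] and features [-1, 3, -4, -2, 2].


Element-wise products:
-5 * -1 = 5
1 * 3 = 3
2 * -4 = -8
0 * -2 = 0
-2 * 2 = -4
Sum = 5 + 3 + -8 + 0 + -4
= -4

-4


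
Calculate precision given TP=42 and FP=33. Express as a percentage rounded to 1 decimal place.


Precision = TP / (TP + FP) * 100
= 42 / (42 + 33)
= 42 / 75
= 0.56
= 56.0%

56.0


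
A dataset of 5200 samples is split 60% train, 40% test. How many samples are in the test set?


Train samples = 5200 * 60% = 3120
Test samples = 5200 - 3120
= 2080

2080


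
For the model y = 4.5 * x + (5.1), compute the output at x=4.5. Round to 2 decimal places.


y = 4.5 * 4.5 + (5.1)
= 20.25 + (5.1)
= 25.35

25.35


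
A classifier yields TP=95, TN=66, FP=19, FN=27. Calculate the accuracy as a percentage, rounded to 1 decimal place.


Accuracy = (TP + TN) / (TP + TN + FP + FN) * 100
= (95 + 66) / (95 + 66 + 19 + 27)
= 161 / 207
= 0.7778
= 77.8%

77.8


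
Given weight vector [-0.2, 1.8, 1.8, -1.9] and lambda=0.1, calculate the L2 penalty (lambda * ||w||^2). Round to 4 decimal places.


Squaring each weight:
(-0.2)^2 = 0.04
1.8^2 = 3.24
1.8^2 = 3.24
(-1.9)^2 = 3.61
Sum of squares = 10.13
Penalty = 0.1 * 10.13 = 1.0130

1.0130


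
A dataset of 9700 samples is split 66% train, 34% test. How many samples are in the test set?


Train samples = 9700 * 66% = 6402
Test samples = 9700 - 6402
= 3298

3298


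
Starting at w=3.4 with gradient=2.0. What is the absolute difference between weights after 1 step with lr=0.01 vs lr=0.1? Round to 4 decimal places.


With lr=0.01: w_new = 3.4 - 0.01 * 2.0 = 3.38
With lr=0.1: w_new = 3.4 - 0.1 * 2.0 = 3.2
Absolute difference = |3.38 - 3.2|
= 0.1800

0.1800


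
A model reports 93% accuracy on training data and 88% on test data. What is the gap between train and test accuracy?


Gap = train_accuracy - test_accuracy
= 93 - 88
= 5%
This moderate gap may indicate mild overfitting.

5


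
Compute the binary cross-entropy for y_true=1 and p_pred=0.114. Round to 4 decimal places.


For y=1: Loss = -log(p)
= -log(0.114)
= -(-2.1716)
= 2.1716

2.1716


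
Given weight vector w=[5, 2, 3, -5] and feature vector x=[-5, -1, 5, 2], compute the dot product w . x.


Element-wise products:
5 * -5 = -25
2 * -1 = -2
3 * 5 = 15
-5 * 2 = -10
Sum = -25 + -2 + 15 + -10
= -22

-22


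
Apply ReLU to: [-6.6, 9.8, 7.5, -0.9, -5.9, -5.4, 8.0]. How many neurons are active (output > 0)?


ReLU(x) = max(0, x) for each element:
ReLU(-6.6) = 0
ReLU(9.8) = 9.8
ReLU(7.5) = 7.5
ReLU(-0.9) = 0
ReLU(-5.9) = 0
ReLU(-5.4) = 0
ReLU(8.0) = 8.0
Active neurons (>0): 3

3


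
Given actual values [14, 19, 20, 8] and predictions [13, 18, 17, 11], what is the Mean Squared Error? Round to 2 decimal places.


Differences: [1, 1, 3, -3]
Squared errors: [1, 1, 9, 9]
Sum of squared errors = 20
MSE = 20 / 4 = 5.00

5.00


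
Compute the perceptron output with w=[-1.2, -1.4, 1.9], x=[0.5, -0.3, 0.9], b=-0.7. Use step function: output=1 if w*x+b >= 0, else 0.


z = w . x + b
= -1.2*0.5 + -1.4*-0.3 + 1.9*0.9 + -0.7
= -0.6 + 0.42 + 1.71 + -0.7
= 1.53 + -0.7
= 0.83
Since z = 0.83 >= 0, output = 1

1


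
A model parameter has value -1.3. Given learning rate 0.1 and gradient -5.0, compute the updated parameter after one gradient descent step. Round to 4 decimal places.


w_new = w_old - lr * gradient
= -1.3 - 0.1 * -5.0
= -1.3 - (-0.5)
= -0.8000

-0.8000


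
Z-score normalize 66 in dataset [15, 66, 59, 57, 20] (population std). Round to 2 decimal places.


Mean = (15 + 66 + 59 + 57 + 20) / 5 = 43.4
Variance = sum((x_i - mean)^2) / n = 458.64
Std = sqrt(458.64) = 21.4159
Z = (x - mean) / std
= (66 - 43.4) / 21.4159
= 22.6 / 21.4159
= 1.06

1.06


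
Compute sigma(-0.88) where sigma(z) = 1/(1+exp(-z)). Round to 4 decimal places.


sigmoid(z) = 1 / (1 + exp(-z))
exp(-(-0.88)) = exp(0.88) = 2.4109
1 + 2.4109 = 3.4109
1 / 3.4109 = 0.2932

0.2932


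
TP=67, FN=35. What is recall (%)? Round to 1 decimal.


Recall = TP / (TP + FN) * 100
= 67 / (67 + 35)
= 67 / 102
= 0.6569
= 65.7%

65.7


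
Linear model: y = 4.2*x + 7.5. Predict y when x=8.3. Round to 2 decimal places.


y = 4.2 * 8.3 + (7.5)
= 34.86 + (7.5)
= 42.36

42.36


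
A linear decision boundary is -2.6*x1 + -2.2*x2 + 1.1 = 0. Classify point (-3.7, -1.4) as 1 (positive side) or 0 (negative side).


Compute -2.6 * -3.7 + -2.2 * -1.4 + 1.1
= 9.62 + 3.08 + 1.1
= 13.8
Since 13.8 >= 0, the point is on the positive side.

1


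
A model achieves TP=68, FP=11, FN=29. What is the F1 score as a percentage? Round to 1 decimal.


Precision = TP / (TP + FP) = 68 / 79 = 0.8608
Recall = TP / (TP + FN) = 68 / 97 = 0.701
F1 = 2 * P * R / (P + R)
= 2 * 0.8608 * 0.701 / (0.8608 + 0.701)
= 1.2068 / 1.5618
= 0.7727
As percentage: 77.3%

77.3


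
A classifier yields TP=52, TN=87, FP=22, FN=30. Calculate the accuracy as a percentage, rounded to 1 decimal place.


Accuracy = (TP + TN) / (TP + TN + FP + FN) * 100
= (52 + 87) / (52 + 87 + 22 + 30)
= 139 / 191
= 0.7277
= 72.8%

72.8


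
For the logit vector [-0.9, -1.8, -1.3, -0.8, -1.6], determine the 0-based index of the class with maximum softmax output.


Softmax is a monotonic transformation, so it preserves the argmax.
We need to find the index of the maximum logit.
Index 0: -0.9
Index 1: -1.8
Index 2: -1.3
Index 3: -0.8
Index 4: -1.6
Maximum logit = -0.8 at index 3

3


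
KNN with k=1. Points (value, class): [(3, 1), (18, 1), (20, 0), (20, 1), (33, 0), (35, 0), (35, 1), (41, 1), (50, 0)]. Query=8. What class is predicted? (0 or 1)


Distances from query 8:
Point 3 (class 1): distance = 5
K=1 nearest neighbors: classes = [1]
Votes for class 1: 1 / 1
Majority vote => class 1

1


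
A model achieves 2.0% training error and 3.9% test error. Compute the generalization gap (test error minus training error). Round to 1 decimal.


Generalization gap = test_error - train_error
= 3.9 - 2.0
= 1.9%
A small gap suggests good generalization.

1.9


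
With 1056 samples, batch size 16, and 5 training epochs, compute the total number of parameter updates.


Iterations per epoch = 1056 / 16 = 66
Total updates = iterations_per_epoch * epochs
= 66 * 5
= 330

330


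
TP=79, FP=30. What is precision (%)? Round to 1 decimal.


Precision = TP / (TP + FP) * 100
= 79 / (79 + 30)
= 79 / 109
= 0.7248
= 72.5%

72.5


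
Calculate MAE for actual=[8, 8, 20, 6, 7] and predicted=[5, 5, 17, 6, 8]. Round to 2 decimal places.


Absolute errors: [3, 3, 3, 0, 1]
Sum of absolute errors = 10
MAE = 10 / 5 = 2.00

2.00


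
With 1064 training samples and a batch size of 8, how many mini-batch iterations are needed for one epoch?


Iterations per epoch = dataset_size / batch_size
= 1064 / 8
= 133

133


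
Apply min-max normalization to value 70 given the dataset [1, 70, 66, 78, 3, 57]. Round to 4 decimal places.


Min = 1, Max = 78
Range = 78 - 1 = 77
Scaled = (x - min) / (max - min)
= (70 - 1) / 77
= 69 / 77
= 0.8961

0.8961


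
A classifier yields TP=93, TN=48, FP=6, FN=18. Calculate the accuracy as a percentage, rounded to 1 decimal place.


Accuracy = (TP + TN) / (TP + TN + FP + FN) * 100
= (93 + 48) / (93 + 48 + 6 + 18)
= 141 / 165
= 0.8545
= 85.5%

85.5


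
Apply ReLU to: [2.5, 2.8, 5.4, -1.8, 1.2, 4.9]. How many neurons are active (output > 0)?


ReLU(x) = max(0, x) for each element:
ReLU(2.5) = 2.5
ReLU(2.8) = 2.8
ReLU(5.4) = 5.4
ReLU(-1.8) = 0
ReLU(1.2) = 1.2
ReLU(4.9) = 4.9
Active neurons (>0): 5

5


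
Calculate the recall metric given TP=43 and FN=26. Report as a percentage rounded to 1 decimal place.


Recall = TP / (TP + FN) * 100
= 43 / (43 + 26)
= 43 / 69
= 0.6232
= 62.3%

62.3


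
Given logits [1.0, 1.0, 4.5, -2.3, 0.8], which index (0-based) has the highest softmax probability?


Softmax is a monotonic transformation, so it preserves the argmax.
We need to find the index of the maximum logit.
Index 0: 1.0
Index 1: 1.0
Index 2: 4.5
Index 3: -2.3
Index 4: 0.8
Maximum logit = 4.5 at index 2

2


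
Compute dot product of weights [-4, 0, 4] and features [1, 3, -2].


Element-wise products:
-4 * 1 = -4
0 * 3 = 0
4 * -2 = -8
Sum = -4 + 0 + -8
= -12

-12


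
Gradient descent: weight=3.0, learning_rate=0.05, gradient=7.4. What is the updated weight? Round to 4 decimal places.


w_new = w_old - lr * gradient
= 3.0 - 0.05 * 7.4
= 3.0 - (0.37)
= 2.6300

2.6300


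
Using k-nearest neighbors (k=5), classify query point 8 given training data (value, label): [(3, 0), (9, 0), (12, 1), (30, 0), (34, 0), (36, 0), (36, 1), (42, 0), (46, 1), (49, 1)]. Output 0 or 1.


Distances from query 8:
Point 9 (class 0): distance = 1
Point 12 (class 1): distance = 4
Point 3 (class 0): distance = 5
Point 30 (class 0): distance = 22
Point 34 (class 0): distance = 26
K=5 nearest neighbors: classes = [0, 1, 0, 0, 0]
Votes for class 1: 1 / 5
Majority vote => class 0

0


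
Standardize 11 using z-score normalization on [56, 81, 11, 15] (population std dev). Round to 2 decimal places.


Mean = (56 + 81 + 11 + 15) / 4 = 40.75
Variance = sum((x_i - mean)^2) / n = 850.1875
Std = sqrt(850.1875) = 29.158
Z = (x - mean) / std
= (11 - 40.75) / 29.158
= -29.75 / 29.158
= -1.02

-1.02


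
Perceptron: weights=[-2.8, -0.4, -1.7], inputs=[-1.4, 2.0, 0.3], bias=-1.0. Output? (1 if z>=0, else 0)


z = w . x + b
= -2.8*-1.4 + -0.4*2.0 + -1.7*0.3 + -1.0
= 3.92 + -0.8 + -0.51 + -1.0
= 2.61 + -1.0
= 1.61
Since z = 1.61 >= 0, output = 1

1


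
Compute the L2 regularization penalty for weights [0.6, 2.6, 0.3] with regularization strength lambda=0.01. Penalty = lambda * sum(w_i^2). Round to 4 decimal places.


Squaring each weight:
0.6^2 = 0.36
2.6^2 = 6.76
0.3^2 = 0.09
Sum of squares = 7.21
Penalty = 0.01 * 7.21 = 0.0721

0.0721


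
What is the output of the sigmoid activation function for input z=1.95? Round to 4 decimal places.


sigmoid(z) = 1 / (1 + exp(-z))
exp(-(1.95)) = exp(-1.95) = 0.1423
1 + 0.1423 = 1.1423
1 / 1.1423 = 0.8754

0.8754


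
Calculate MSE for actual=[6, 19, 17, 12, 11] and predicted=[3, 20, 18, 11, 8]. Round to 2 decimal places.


Differences: [3, -1, -1, 1, 3]
Squared errors: [9, 1, 1, 1, 9]
Sum of squared errors = 21
MSE = 21 / 5 = 4.20

4.20


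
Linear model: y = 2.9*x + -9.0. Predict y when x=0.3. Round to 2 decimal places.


y = 2.9 * 0.3 + (-9.0)
= 0.87 + (-9.0)
= -8.13

-8.13


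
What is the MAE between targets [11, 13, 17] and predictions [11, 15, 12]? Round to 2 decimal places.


Absolute errors: [0, 2, 5]
Sum of absolute errors = 7
MAE = 7 / 3 = 2.33

2.33


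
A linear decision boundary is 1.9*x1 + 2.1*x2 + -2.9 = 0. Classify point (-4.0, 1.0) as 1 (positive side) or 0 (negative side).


Compute 1.9 * -4.0 + 2.1 * 1.0 + -2.9
= -7.6 + 2.1 + -2.9
= -8.4
Since -8.4 < 0, the point is on the negative side.

0


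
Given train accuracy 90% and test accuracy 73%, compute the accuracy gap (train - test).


Gap = train_accuracy - test_accuracy
= 90 - 73
= 17%
This gap suggests the model is overfitting.

17


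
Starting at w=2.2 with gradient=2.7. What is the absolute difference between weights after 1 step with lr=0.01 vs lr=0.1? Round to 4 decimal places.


With lr=0.01: w_new = 2.2 - 0.01 * 2.7 = 2.173
With lr=0.1: w_new = 2.2 - 0.1 * 2.7 = 1.93
Absolute difference = |2.173 - 1.93|
= 0.2430

0.2430


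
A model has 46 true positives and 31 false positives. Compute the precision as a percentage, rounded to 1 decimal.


Precision = TP / (TP + FP) * 100
= 46 / (46 + 31)
= 46 / 77
= 0.5974
= 59.7%

59.7


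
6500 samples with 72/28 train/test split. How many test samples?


Train samples = 6500 * 72% = 4680
Test samples = 6500 - 4680
= 1820

1820


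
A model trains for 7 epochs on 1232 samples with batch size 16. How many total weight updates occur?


Iterations per epoch = 1232 / 16 = 77
Total updates = iterations_per_epoch * epochs
= 77 * 7
= 539

539


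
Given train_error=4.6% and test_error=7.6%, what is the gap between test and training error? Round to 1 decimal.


Generalization gap = test_error - train_error
= 7.6 - 4.6
= 3.0%
A moderate gap.

3.0


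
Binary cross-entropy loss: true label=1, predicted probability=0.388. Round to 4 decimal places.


For y=1: Loss = -log(p)
= -log(0.388)
= -(-0.9467)
= 0.9467

0.9467


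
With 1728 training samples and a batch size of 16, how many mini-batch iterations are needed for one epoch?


Iterations per epoch = dataset_size / batch_size
= 1728 / 16
= 108

108


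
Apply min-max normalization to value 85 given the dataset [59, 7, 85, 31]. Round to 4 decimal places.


Min = 7, Max = 85
Range = 85 - 7 = 78
Scaled = (x - min) / (max - min)
= (85 - 7) / 78
= 78 / 78
= 1.0000

1.0000


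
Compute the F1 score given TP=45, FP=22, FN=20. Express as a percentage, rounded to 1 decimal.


Precision = TP / (TP + FP) = 45 / 67 = 0.6716
Recall = TP / (TP + FN) = 45 / 65 = 0.6923
F1 = 2 * P * R / (P + R)
= 2 * 0.6716 * 0.6923 / (0.6716 + 0.6923)
= 0.93 / 1.3639
= 0.6818
As percentage: 68.2%

68.2


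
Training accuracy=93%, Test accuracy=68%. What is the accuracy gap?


Gap = train_accuracy - test_accuracy
= 93 - 68
= 25%
This large gap strongly indicates overfitting.

25


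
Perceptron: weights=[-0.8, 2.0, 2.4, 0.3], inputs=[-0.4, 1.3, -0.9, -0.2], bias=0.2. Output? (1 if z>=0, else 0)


z = w . x + b
= -0.8*-0.4 + 2.0*1.3 + 2.4*-0.9 + 0.3*-0.2 + 0.2
= 0.32 + 2.6 + -2.16 + -0.06 + 0.2
= 0.7 + 0.2
= 0.9
Since z = 0.9 >= 0, output = 1

1


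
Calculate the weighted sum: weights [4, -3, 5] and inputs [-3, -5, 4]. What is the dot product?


Element-wise products:
4 * -3 = -12
-3 * -5 = 15
5 * 4 = 20
Sum = -12 + 15 + 20
= 23

23


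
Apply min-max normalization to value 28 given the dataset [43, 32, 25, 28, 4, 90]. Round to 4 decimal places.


Min = 4, Max = 90
Range = 90 - 4 = 86
Scaled = (x - min) / (max - min)
= (28 - 4) / 86
= 24 / 86
= 0.2791

0.2791


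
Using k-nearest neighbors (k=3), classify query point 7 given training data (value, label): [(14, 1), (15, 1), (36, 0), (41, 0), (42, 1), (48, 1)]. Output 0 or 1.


Distances from query 7:
Point 14 (class 1): distance = 7
Point 15 (class 1): distance = 8
Point 36 (class 0): distance = 29
K=3 nearest neighbors: classes = [1, 1, 0]
Votes for class 1: 2 / 3
Majority vote => class 1

1


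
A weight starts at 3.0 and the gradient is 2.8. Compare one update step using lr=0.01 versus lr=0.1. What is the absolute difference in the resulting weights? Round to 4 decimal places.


With lr=0.01: w_new = 3.0 - 0.01 * 2.8 = 2.972
With lr=0.1: w_new = 3.0 - 0.1 * 2.8 = 2.72
Absolute difference = |2.972 - 2.72|
= 0.2520

0.2520


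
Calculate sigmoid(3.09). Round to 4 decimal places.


sigmoid(z) = 1 / (1 + exp(-z))
exp(-(3.09)) = exp(-3.09) = 0.0455
1 + 0.0455 = 1.0455
1 / 1.0455 = 0.9565

0.9565


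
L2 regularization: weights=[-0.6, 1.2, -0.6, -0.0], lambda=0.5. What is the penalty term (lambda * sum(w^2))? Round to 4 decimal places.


Squaring each weight:
(-0.6)^2 = 0.36
1.2^2 = 1.44
(-0.6)^2 = 0.36
(-0.0)^2 = 0.0
Sum of squares = 2.16
Penalty = 0.5 * 2.16 = 1.0800

1.0800


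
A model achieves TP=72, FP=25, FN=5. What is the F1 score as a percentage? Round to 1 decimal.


Precision = TP / (TP + FP) = 72 / 97 = 0.7423
Recall = TP / (TP + FN) = 72 / 77 = 0.9351
F1 = 2 * P * R / (P + R)
= 2 * 0.7423 * 0.9351 / (0.7423 + 0.9351)
= 1.3881 / 1.6773
= 0.8276
As percentage: 82.8%

82.8


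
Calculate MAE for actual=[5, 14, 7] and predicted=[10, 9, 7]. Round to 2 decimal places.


Absolute errors: [5, 5, 0]
Sum of absolute errors = 10
MAE = 10 / 3 = 3.33

3.33


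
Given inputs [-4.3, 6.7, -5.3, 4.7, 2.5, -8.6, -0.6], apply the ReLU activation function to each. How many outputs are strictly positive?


ReLU(x) = max(0, x) for each element:
ReLU(-4.3) = 0
ReLU(6.7) = 6.7
ReLU(-5.3) = 0
ReLU(4.7) = 4.7
ReLU(2.5) = 2.5
ReLU(-8.6) = 0
ReLU(-0.6) = 0
Active neurons (>0): 3

3


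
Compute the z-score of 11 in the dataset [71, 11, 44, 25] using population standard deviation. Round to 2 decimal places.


Mean = (71 + 11 + 44 + 25) / 4 = 37.75
Variance = sum((x_i - mean)^2) / n = 505.6875
Std = sqrt(505.6875) = 22.4875
Z = (x - mean) / std
= (11 - 37.75) / 22.4875
= -26.75 / 22.4875
= -1.19

-1.19


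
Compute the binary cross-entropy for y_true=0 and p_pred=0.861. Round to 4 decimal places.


For y=0: Loss = -log(1-p)
= -log(1 - 0.861)
= -log(0.139)
= -(-1.9733)
= 1.9733

1.9733


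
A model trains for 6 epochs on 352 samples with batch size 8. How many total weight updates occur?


Iterations per epoch = 352 / 8 = 44
Total updates = iterations_per_epoch * epochs
= 44 * 6
= 264

264


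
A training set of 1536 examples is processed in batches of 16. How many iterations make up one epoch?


Iterations per epoch = dataset_size / batch_size
= 1536 / 16
= 96

96


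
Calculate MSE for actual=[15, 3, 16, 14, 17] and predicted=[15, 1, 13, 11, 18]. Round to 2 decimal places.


Differences: [0, 2, 3, 3, -1]
Squared errors: [0, 4, 9, 9, 1]
Sum of squared errors = 23
MSE = 23 / 5 = 4.60

4.60


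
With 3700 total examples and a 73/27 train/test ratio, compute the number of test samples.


Train samples = 3700 * 73% = 2701
Test samples = 3700 - 2701
= 999

999


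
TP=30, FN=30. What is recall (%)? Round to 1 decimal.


Recall = TP / (TP + FN) * 100
= 30 / (30 + 30)
= 30 / 60
= 0.5
= 50.0%

50.0


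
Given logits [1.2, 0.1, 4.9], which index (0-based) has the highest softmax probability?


Softmax is a monotonic transformation, so it preserves the argmax.
We need to find the index of the maximum logit.
Index 0: 1.2
Index 1: 0.1
Index 2: 4.9
Maximum logit = 4.9 at index 2

2


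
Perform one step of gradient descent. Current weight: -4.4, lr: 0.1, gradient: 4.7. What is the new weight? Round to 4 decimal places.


w_new = w_old - lr * gradient
= -4.4 - 0.1 * 4.7
= -4.4 - (0.47)
= -4.8700

-4.8700


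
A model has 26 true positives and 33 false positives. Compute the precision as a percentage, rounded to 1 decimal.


Precision = TP / (TP + FP) * 100
= 26 / (26 + 33)
= 26 / 59
= 0.4407
= 44.1%

44.1


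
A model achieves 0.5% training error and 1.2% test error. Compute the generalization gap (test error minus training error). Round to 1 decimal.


Generalization gap = test_error - train_error
= 1.2 - 0.5
= 0.7%
A small gap suggests good generalization.

0.7


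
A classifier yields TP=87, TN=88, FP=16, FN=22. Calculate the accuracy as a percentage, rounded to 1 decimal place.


Accuracy = (TP + TN) / (TP + TN + FP + FN) * 100
= (87 + 88) / (87 + 88 + 16 + 22)
= 175 / 213
= 0.8216
= 82.2%

82.2


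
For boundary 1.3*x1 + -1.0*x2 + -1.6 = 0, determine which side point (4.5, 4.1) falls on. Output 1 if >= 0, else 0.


Compute 1.3 * 4.5 + -1.0 * 4.1 + -1.6
= 5.85 + -4.1 + -1.6
= 0.15
Since 0.15 >= 0, the point is on the positive side.

1
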